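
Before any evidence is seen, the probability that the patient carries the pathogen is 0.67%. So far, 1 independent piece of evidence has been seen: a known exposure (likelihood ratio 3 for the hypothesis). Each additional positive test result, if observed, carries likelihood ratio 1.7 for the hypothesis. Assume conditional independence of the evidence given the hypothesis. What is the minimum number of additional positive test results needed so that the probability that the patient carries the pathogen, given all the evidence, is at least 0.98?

Prior odds = 0.0067/0.9933 = 67/9933.
Bayes factor of the evidence already in hand = 3.
Odds after that evidence = (67/9933) × 3 = 67/3311.
Target odds = 0.98/0.02 = 49.
Need 1.7ⁿ ≥ 49 ÷ (67/3311) = 162239/67.
1.7¹⁴ ≈1683.78 falls short of 162239/67 but 1.7¹⁵ ≈2862.42 reaches it, so n = 15.

15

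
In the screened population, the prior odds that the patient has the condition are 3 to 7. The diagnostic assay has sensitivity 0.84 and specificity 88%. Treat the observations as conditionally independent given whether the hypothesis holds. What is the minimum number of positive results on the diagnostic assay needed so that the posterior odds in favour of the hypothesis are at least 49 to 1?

3

Prior odds = 3/7.
False-positive rate = 1 − 0.88 = 0.12; likelihood ratio of a positive = 0.84/0.12 = 7.
Target odds = 49.
Need (3/7) × 7ⁿ ≥ 49, i.e. 7ⁿ ≥ 343/3.
7² = 49 falls short of 343/3 but 7³ = 343 reaches it, so n = 3.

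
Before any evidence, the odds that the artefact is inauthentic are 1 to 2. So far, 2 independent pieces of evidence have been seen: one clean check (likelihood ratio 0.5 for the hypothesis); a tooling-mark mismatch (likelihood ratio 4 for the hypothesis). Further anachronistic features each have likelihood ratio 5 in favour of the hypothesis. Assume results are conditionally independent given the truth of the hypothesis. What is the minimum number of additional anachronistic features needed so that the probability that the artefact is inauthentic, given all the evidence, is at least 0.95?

2

Prior odds = 0.5.
Combined Bayes factor of the evidence already in hand = 0.5 × 4 = 2.
Odds after that evidence = 0.5 × 2 = 1.
Target odds = 0.95/0.05 = 19.
Need 5ⁿ ≥ 19 ÷ 1 = 19.
5¹ = 5 falls short of 19 but 5² = 25 reaches it, so n = 2.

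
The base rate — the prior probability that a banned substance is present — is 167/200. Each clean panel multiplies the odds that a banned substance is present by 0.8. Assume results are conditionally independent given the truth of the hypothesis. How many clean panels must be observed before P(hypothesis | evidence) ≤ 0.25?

13

Prior odds: 0.835 ÷ 0.165 = 167/33.
Likelihood ratio per clean panel = 0.8.
Target odds: 0.25 ÷ 0.75 = 1/3.
Need (167/33) × 0.8ⁿ ≤ 1/3, i.e. 0.8ⁿ ≤ 11/167.
0.8¹² = 16777216/244140625 is still above 11/167 but 0.8¹³ ≈0.0549756 is at or below it, so n = 13.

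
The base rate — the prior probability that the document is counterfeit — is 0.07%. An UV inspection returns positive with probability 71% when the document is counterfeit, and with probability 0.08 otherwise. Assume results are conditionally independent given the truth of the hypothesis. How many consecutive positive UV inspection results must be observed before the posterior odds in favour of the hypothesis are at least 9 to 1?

Prior odds = 0.0007/0.9993 = 7/9993.
Likelihood ratio of a positive result = 0.71/0.08 = 8.875.
Target odds = 9.
Require 8.875ⁿ ≥ 9 ÷ (7/9993) = 89937/7.
8.875⁴ = 25411681/4096 falls short of 89937/7 but 8.875⁵ ≈55060.7 reaches it, so n = 5.

5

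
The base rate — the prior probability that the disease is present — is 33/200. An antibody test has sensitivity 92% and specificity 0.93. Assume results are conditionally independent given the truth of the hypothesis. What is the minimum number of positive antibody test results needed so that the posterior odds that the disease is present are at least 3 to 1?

2

Prior odds = 0.165/0.835 = 33/167.
False-positive rate = 1 − 0.93 = 0.07; likelihood ratio of a positive = 0.92/0.07 = 92/7.
Target odds = 3.
Need (33/167) × (92/7)ⁿ ≥ 3, i.e. (92/7)ⁿ ≥ 167/11.
(92/7)¹ = 92/7 falls short of 167/11 but (92/7)² = 8464/49 reaches it, so n = 2.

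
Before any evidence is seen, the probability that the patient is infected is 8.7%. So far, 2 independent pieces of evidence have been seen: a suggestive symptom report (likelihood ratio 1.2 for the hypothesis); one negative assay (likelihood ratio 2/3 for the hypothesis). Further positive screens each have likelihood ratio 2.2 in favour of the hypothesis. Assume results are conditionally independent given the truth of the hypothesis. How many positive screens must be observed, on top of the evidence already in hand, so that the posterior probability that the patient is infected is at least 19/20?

Prior odds = 0.087/0.913 = 87/913.
Combined Bayes factor of the evidence already in hand = 1.2 × (2/3) = 0.8.
Odds after that evidence = (87/913) × 0.8 = 348/4565.
Target odds = 0.95/0.05 = 19.
Need 2.2ⁿ ≥ 19 ÷ (348/4565) = 86735/348.
2.2⁶ = 1771561/15625 falls short of 86735/348 but 2.2⁷ = 19487171/78125 reaches it, so n = 7.

7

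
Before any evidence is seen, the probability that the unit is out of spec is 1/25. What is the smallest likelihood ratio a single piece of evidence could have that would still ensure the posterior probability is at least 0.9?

216

Prior odds = 0.04/0.96 = 1/24.
Target odds = 0.9/0.1 = 9.
Required Bayes factor = 9 ÷ (1/24) = 216.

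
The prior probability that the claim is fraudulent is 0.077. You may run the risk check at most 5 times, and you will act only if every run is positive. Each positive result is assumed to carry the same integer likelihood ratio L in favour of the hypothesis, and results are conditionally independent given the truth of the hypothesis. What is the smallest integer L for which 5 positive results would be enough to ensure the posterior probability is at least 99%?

5

Prior odds = 0.077/0.923 = 77/923.
Target odds = 0.99/0.01 = 99.
Need L⁵ ≥ 99 ÷ (77/923) = 8307/7.
4⁵ = 1024 < 8307/7 ≤ 3125 = 5⁵, so L = 5.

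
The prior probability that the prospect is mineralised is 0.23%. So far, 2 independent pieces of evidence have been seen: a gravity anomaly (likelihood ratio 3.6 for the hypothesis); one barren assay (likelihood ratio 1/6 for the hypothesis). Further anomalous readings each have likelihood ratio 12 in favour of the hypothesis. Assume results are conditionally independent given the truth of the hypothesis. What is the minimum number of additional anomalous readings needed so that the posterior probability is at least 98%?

Prior odds = 0.0023/0.9977 = 23/9977.
Combined Bayes factor of the evidence already in hand = 3.6 × (1/6) = 0.6.
Odds after that evidence = (23/9977) × 0.6 = 69/49885.
Target odds = 0.98/0.02 = 49.
Need 12ⁿ ≥ 49 ÷ (69/49885) = 2444365/69.
12⁴ = 20736 falls short of 2444365/69 but 12⁵ = 248832 reaches it, so n = 5.

5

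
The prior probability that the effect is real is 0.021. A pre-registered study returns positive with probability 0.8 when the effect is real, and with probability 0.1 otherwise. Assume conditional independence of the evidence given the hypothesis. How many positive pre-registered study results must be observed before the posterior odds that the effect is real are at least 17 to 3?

3

Prior odds = 0.021/0.979 = 21/979.
Likelihood ratio of a positive result = 0.8/0.1 = 8.
Target odds = 17/3.
Need (21/979) × 8ⁿ ≥ 17/3, i.e. 8ⁿ ≥ 16643/63.
8² = 64 falls short of 16643/63 but 8³ = 512 reaches it, so n = 3.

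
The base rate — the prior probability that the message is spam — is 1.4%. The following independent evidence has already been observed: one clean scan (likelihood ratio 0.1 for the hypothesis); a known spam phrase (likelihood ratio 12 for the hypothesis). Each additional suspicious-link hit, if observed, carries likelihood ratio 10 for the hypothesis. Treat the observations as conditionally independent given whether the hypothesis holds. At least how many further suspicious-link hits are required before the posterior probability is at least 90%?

3

Prior odds = 0.014/0.986 = 7/493.
Combined Bayes factor of the evidence already in hand = 0.1 × 12 = 1.2.
Odds after that evidence = (7/493) × 1.2 = 42/2465.
Target odds = 0.9/0.1 = 9.
Need 10ⁿ ≥ 9 ÷ (42/2465) = 7395/14.
10² = 100 falls short of 7395/14 but 10³ = 1000 reaches it, so n = 3.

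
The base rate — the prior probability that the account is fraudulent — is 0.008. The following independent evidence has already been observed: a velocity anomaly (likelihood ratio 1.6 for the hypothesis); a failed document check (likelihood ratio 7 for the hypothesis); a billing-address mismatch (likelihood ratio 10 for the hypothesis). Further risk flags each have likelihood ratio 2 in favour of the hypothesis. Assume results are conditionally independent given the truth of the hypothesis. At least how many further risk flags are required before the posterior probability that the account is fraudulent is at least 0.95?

Prior odds = 0.008/0.992 = 1/124.
Combined Bayes factor of the evidence already in hand = 1.6 × 7 × 10 = 112.
Odds after that evidence = (1/124) × 112 = 28/31.
Target odds = 0.95/0.05 = 19.
Need 2ⁿ ≥ 19 ÷ (28/31) = 589/28.
2⁴ = 16 falls short of 589/28 but 2⁵ = 32 reaches it, so n = 5.

5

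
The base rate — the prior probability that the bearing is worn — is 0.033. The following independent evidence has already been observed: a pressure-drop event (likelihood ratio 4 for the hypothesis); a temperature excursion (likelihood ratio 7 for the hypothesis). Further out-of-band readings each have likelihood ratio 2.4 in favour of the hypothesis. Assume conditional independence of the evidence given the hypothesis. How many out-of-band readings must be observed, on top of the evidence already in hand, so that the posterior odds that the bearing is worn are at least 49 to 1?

5

Prior odds = 0.033/0.967 = 33/967.
Combined Bayes factor of the evidence already in hand = 4 × 7 = 28.
Odds after that evidence = (33/967) × 28 = 924/967.
Target odds = 49.
Need 2.4ⁿ ≥ 49 ÷ (924/967) = 6769/132.
2.4⁴ = 33.1776 falls short of 6769/132 but 2.4⁵ = 79.62624 reaches it, so n = 5.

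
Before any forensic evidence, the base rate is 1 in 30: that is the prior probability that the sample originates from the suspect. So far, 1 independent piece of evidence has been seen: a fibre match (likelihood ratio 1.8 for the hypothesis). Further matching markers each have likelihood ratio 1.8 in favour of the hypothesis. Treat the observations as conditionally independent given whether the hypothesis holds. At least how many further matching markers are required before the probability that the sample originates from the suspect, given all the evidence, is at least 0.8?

8

Prior odds = (1/30)/(29/30) = 1/29.
Bayes factor of the evidence already in hand = 1.8.
Odds after that evidence = (1/29) × 1.8 = 9/145.
Target odds = 0.8/0.2 = 4.
Need 1.8ⁿ ≥ 4 ÷ (9/145) = 580/9.
1.8⁷ = 4782969/78125 falls short of 580/9 but 1.8⁸ = 43046721/390625 reaches it, so n = 8.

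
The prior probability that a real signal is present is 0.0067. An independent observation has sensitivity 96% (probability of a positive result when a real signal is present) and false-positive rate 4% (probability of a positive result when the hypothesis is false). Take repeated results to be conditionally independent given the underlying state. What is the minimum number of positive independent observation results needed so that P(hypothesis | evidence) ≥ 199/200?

Prior odds = 0.0067/0.9933 = 67/9933.
Likelihood ratio of a positive result = 0.96/0.04 = 24.
Target posterior odds = 0.995/0.005 = 199.
Require 24ⁿ ≥ 199 ÷ (67/9933) = 1976667/67.
24³ = 13824 falls short of 1976667/67 but 24⁴ = 331776 reaches it, so n = 4.

4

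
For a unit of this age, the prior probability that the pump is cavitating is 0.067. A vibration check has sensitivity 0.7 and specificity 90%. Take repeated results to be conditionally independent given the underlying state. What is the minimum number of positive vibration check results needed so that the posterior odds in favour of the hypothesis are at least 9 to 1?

3

Prior odds: 0.067 ÷ 0.933 = 67/933.
False-positive rate = 1 − 0.9 = 0.1; likelihood ratio of a positive = 0.7/0.1 = 7.
Target odds = 9.
Require 7ⁿ ≥ 9 ÷ (67/933) = 8397/67.
7² = 49 falls short of 8397/67 but 7³ = 343 reaches it, so n = 3.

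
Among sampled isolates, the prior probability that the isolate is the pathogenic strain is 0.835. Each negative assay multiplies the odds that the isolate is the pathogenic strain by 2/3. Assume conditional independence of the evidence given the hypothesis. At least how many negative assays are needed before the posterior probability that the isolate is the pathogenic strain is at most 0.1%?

Prior odds: 0.835 ÷ 0.165 = 167/33.
Likelihood ratio per negative assay = 2/3.
Target odds: 0.001 ÷ 0.999 = 1/999.
Require (2/3)ⁿ ≤ 1/999 ÷ (167/33) = 11/55611.
(2/3)²¹ ≈0.000200486 is still above 11/55611 but (2/3)²² ≈0.000133657 is at or below it, so n = 22.

22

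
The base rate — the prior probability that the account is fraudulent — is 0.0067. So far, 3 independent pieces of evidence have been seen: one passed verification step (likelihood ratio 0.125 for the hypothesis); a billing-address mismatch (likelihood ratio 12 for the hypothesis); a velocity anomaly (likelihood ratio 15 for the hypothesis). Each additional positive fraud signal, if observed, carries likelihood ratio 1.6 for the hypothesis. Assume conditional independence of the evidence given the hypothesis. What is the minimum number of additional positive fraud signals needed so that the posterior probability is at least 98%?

Prior odds = 0.0067/0.9933 = 67/9933.
Combined Bayes factor of the evidence already in hand = 0.125 × 12 × 15 = 22.5.
Odds after that evidence = (67/9933) × 22.5 = 1005/6622.
Target odds = 0.98/0.02 = 49.
Need 1.6ⁿ ≥ 49 ÷ (1005/6622) = 324478/1005.
1.6¹² ≈281.475 falls short of 324478/1005 but 1.6¹³ ≈450.36 reaches it, so n = 13.

13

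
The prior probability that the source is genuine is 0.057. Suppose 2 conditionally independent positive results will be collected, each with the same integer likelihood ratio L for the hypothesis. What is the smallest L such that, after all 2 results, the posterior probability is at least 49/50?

29

Prior odds = 0.057/0.943 = 57/943.
Target odds = 0.98/0.02 = 49.
Need L² ≥ 49 ÷ (57/943) = 46207/57.
28² = 784 < 46207/57 ≤ 841 = 29², so L = 29.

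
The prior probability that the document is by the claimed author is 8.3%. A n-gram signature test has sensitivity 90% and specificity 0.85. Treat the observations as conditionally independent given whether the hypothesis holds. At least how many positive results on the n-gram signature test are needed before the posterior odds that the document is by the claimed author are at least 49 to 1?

4

Prior odds = 0.083/0.917 = 83/917.
False-positive rate = 1 − 0.85 = 0.15; likelihood ratio of a positive = 0.9/0.15 = 6.
Target odds = 49.
Need (83/917) × 6ⁿ ≥ 49, i.e. 6ⁿ ≥ 44933/83.
6³ = 216 falls short of 44933/83 but 6⁴ = 1296 reaches it, so n = 4.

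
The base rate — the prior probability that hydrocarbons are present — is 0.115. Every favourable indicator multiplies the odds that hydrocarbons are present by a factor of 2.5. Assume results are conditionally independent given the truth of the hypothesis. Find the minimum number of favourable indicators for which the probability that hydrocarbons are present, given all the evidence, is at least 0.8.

Prior odds = 0.115/0.885 = 23/177.
Likelihood ratio per favourable indicator = 2.5.
Target posterior odds = 0.8/0.2 = 4.
Need (23/177) × 2.5ⁿ ≥ 4, i.e. 2.5ⁿ ≥ 708/23.
2.5³ = 15.625 falls short of 708/23 but 2.5⁴ = 39.0625 reaches it, so n = 4.

4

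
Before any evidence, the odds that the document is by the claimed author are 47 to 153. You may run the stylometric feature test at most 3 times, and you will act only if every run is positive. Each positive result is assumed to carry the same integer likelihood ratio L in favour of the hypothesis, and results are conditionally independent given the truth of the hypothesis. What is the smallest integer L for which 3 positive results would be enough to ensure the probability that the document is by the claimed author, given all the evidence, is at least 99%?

Prior odds = 47/153.
Target odds = 0.99/0.01 = 99.
Need L³ ≥ 99 ÷ (47/153) = 15147/47.
6³ = 216 < 15147/47 ≤ 343 = 7³, so L = 7.

7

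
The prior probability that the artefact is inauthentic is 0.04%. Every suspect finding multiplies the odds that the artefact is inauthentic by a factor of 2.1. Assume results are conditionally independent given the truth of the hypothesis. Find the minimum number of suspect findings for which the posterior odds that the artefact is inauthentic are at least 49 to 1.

16

Prior odds = 0.0004/0.9996 = 1/2499.
Likelihood ratio per suspect finding = 2.1.
Target odds = 49.
Need (1/2499) × 2.1ⁿ ≥ 49, i.e. 2.1ⁿ ≥ 122451.
2.1¹⁵ ≈68122.3 falls short of 122451 but 2.1¹⁶ ≈143057 reaches it, so n = 16.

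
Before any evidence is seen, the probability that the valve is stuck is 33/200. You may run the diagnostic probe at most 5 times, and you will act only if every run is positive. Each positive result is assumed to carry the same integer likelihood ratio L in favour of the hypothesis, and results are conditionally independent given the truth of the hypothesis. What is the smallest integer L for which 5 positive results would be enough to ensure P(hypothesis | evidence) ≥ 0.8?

2

Prior odds = 0.165/0.835 = 33/167.
Target odds = 0.8/0.2 = 4.
Need L⁵ ≥ 4 ÷ (33/167) = 668/33.
1⁵ = 1 < 668/33 ≤ 32 = 2⁵, so L = 2.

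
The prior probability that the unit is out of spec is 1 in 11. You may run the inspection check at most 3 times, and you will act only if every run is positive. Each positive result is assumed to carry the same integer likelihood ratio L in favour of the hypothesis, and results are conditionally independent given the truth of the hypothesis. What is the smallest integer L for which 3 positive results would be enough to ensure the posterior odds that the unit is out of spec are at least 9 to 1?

Prior odds = (1/11)/(10/11) = 0.1.
Target odds = 9.
Need L³ ≥ 9 ÷ 0.1 = 90.
4³ = 64 < 90 ≤ 125 = 5³, so L = 5.

5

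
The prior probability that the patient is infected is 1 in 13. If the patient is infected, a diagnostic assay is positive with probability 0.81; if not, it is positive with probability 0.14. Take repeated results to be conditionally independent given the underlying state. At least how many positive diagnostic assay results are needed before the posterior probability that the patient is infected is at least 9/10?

Prior odds: (1/13) ÷ (12/13) = 1/12.
Likelihood ratio of a positive = 0.81/0.14 = 81/14.
Target posterior odds = 0.9/0.1 = 9.
Need (1/12) × (81/14)ⁿ ≥ 9, i.e. (81/14)ⁿ ≥ 108.
(81/14)² = 6561/196 falls short of 108 but (81/14)³ = 531441/2744 reaches it, so n = 3.

3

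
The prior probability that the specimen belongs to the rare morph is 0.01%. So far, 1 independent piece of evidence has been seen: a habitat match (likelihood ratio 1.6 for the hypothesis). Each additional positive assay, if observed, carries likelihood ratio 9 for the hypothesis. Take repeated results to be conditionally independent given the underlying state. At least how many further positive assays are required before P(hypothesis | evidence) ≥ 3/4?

5

Prior odds = 0.0001/0.9999 = 1/9999.
Bayes factor of the evidence already in hand = 1.6.
Odds after that evidence = (1/9999) × 1.6 = 8/49995.
Target odds = 0.75/0.25 = 3.
Need 9ⁿ ≥ 3 ÷ (8/49995) = 18748.125.
9⁴ = 6561 falls short of 18748.125 but 9⁵ = 59049 reaches it, so n = 5.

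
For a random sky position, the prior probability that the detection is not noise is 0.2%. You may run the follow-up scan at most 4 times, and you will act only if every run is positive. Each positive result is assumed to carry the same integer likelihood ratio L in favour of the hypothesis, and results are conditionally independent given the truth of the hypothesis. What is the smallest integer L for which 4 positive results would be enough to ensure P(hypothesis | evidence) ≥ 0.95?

10

Prior odds = 0.002/0.998 = 1/499.
Target odds = 0.95/0.05 = 19.
Need L⁴ ≥ 19 ÷ (1/499) = 9481.
9⁴ = 6561 < 9481 ≤ 10000 = 10⁴, so L = 10.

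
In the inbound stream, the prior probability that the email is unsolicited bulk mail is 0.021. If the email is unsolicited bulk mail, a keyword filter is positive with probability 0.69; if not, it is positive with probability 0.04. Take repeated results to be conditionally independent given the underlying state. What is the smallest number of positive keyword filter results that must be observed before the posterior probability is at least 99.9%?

Prior odds: 0.021 ÷ 0.979 = 21/979.
Likelihood ratio of a positive = 0.69/0.04 = 17.25.
Target posterior odds = 0.999/0.001 = 999.
Need (21/979) × 17.25ⁿ ≥ 999, i.e. 17.25ⁿ ≥ 326007/7.
17.25³ = 5132.953125 falls short of 326007/7 but 17.25⁴ = 22667121/256 reaches it, so n = 4.

4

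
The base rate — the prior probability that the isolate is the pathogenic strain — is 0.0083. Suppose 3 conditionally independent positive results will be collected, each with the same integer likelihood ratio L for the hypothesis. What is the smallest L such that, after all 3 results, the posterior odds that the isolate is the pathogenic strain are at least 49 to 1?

Prior odds = 0.0083/0.9917 = 83/9917.
Target odds = 49.
Need L³ ≥ 49 ÷ (83/9917) = 485933/83.
18³ = 5832 < 485933/83 ≤ 6859 = 19³, so L = 19.

19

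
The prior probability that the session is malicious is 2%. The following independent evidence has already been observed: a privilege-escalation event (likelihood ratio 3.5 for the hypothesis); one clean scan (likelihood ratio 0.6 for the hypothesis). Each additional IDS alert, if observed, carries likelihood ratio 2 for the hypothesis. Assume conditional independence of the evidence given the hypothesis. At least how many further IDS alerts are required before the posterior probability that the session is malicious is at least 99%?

12

Prior odds = 0.02/0.98 = 1/49.
Combined Bayes factor of the evidence already in hand = 3.5 × 0.6 = 2.1.
Odds after that evidence = (1/49) × 2.1 = 3/70.
Target odds = 0.99/0.01 = 99.
Need 2ⁿ ≥ 99 ÷ (3/70) = 2310.
2¹¹ = 2048 falls short of 2310 but 2¹² = 4096 reaches it, so n = 12.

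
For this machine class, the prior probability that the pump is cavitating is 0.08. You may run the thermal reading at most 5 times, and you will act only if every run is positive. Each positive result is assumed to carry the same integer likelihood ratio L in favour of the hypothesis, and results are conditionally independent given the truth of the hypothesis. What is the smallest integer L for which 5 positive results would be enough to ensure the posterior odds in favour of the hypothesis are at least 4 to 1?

3

Prior odds = 0.08/0.92 = 2/23.
Target odds = 4.
Need L⁵ ≥ 4 ÷ (2/23) = 46.
2⁵ = 32 < 46 ≤ 243 = 3⁵, so L = 3.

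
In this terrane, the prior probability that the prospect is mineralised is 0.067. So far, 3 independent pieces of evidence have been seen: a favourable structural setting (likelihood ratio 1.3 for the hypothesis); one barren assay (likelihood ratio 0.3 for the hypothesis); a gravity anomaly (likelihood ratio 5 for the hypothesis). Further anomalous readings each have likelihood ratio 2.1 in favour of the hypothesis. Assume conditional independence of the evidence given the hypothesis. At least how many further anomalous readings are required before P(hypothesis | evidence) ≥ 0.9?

Prior odds = 0.067/0.933 = 67/933.
Combined Bayes factor of the evidence already in hand = 1.3 × 0.3 × 5 = 1.95.
Odds after that evidence = (67/933) × 1.95 = 871/6220.
Target odds = 0.9/0.1 = 9.
Need 2.1ⁿ ≥ 9 ÷ (871/6220) = 55980/871.
2.1⁵ = 4084101/100000 falls short of 55980/871 but 2.1⁶ = 85766121/1000000 reaches it, so n = 6.

6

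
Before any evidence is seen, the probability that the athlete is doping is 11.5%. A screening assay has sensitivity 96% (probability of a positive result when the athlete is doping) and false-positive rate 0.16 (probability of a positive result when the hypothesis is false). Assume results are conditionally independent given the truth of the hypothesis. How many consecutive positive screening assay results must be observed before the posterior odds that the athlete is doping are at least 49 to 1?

4

Prior odds: 0.115 ÷ 0.885 = 23/177.
Likelihood ratio of a positive result = 0.96/0.16 = 6.
Target odds = 49.
Need (23/177) × 6ⁿ ≥ 49, i.e. 6ⁿ ≥ 8673/23.
6³ = 216 falls short of 8673/23 but 6⁴ = 1296 reaches it, so n = 4.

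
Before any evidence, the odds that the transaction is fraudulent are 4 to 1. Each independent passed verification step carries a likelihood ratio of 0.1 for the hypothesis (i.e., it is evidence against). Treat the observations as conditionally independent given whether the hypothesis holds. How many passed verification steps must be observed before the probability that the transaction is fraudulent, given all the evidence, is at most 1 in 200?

Prior odds = 4.
Likelihood ratio per passed verification step = 0.1.
Target odds: 0.005 ÷ 0.995 = 1/199.
Require 0.1ⁿ ≤ 1/199 ÷ 4 = 1/796.
0.1² = 0.01 is still above 1/796 but 0.1³ = 0.001 is at or below it, so n = 3.

3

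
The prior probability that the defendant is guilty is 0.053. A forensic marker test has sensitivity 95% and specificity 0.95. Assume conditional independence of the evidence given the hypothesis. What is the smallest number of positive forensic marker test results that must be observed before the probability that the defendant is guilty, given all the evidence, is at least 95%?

2

Prior odds: 0.053 ÷ 0.947 = 53/947.
False-positive rate = 1 − 0.95 = 0.05; likelihood ratio of a positive = 0.95/0.05 = 19.
Target odds: 0.95 ÷ 0.05 = 19.
Need (53/947) × 19ⁿ ≥ 19, i.e. 19ⁿ ≥ 17993/53.
19¹ = 19 falls short of 17993/53 but 19² = 361 reaches it, so n = 2.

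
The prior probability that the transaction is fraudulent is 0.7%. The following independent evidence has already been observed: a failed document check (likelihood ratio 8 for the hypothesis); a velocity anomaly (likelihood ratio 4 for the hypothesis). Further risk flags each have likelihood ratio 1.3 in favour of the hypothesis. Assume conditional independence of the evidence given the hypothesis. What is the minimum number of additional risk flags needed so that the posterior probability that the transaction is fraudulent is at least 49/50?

21

Prior odds = 0.007/0.993 = 7/993.
Combined Bayes factor of the evidence already in hand = 8 × 4 = 32.
Odds after that evidence = (7/993) × 32 = 224/993.
Target odds = 0.98/0.02 = 49.
Need 1.3ⁿ ≥ 49 ÷ (224/993) = 217.21875.
1.3²⁰ ≈190.05 falls short of 217.21875 but 1.3²¹ ≈247.065 reaches it, so n = 21.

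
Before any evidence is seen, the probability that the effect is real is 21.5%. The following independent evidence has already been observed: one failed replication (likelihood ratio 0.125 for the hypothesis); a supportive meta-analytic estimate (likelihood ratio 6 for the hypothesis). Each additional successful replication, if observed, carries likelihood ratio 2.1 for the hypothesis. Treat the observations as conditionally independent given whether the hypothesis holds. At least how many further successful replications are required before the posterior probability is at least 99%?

Prior odds = 0.215/0.785 = 43/157.
Combined Bayes factor of the evidence already in hand = 0.125 × 6 = 0.75.
Odds after that evidence = (43/157) × 0.75 = 129/628.
Target odds = 0.99/0.01 = 99.
Need 2.1ⁿ ≥ 99 ÷ (129/628) = 20724/43.
2.1⁸ ≈378.229 falls short of 20724/43 but 2.1⁹ ≈794.28 reaches it, so n = 9.

9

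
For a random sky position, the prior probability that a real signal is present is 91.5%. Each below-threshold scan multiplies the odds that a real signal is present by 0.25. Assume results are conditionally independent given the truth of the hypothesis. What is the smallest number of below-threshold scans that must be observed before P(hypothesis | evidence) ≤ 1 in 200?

6

Prior odds = 0.915/0.085 = 183/17.
Likelihood ratio per below-threshold scan = 0.25.
Target odds: 0.005 ÷ 0.995 = 1/199.
Need (183/17) × 0.25ⁿ ≤ 1/199, i.e. 0.25ⁿ ≤ 17/36417.
0.25⁵ = 1/1024 is still above 17/36417 but 0.25⁶ = 1/4096 is at or below it, so n = 6.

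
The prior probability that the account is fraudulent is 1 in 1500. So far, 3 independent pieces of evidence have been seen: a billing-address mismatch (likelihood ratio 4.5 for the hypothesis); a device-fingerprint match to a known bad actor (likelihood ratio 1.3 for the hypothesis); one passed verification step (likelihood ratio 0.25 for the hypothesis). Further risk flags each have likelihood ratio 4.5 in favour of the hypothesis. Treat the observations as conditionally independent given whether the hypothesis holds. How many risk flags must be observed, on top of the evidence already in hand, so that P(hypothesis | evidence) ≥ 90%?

7

Prior odds = (1/1500)/(1499/1500) = 1/1499.
Combined Bayes factor of the evidence already in hand = 4.5 × 1.3 × 0.25 = 1.4625.
Odds after that evidence = (1/1499) × 1.4625 = 117/119920.
Target odds = 0.9/0.1 = 9.
Need 4.5ⁿ ≥ 9 ÷ (117/119920) = 119920/13.
4.5⁶ = 8303.765625 falls short of 119920/13 but 4.5⁷ = 4782969/128 reaches it, so n = 7.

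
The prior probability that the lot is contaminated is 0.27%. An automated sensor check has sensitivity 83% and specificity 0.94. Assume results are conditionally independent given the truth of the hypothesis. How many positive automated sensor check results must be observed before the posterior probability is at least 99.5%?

5

Prior odds: 0.0027 ÷ 0.9973 = 27/9973.
False-positive rate = 1 − 0.94 = 0.06; likelihood ratio of a positive = 0.83/0.06 = 83/6.
Target odds: 0.995 ÷ 0.005 = 199.
Require (83/6)ⁿ ≥ 199 ÷ (27/9973) = 1984627/27.
(83/6)⁴ = 47458321/1296 falls short of 1984627/27 but (83/6)⁵ ≈506564 reaches it, so n = 5.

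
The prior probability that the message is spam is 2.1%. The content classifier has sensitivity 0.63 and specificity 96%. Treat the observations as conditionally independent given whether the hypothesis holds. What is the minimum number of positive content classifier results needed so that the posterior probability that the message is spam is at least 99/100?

Prior odds: 0.021 ÷ 0.979 = 21/979.
False-positive rate = 1 − 0.96 = 0.04; likelihood ratio of a positive = 0.63/0.04 = 15.75.
Target posterior odds = 0.99/0.01 = 99.
Require 15.75ⁿ ≥ 99 ÷ (21/979) = 32307/7.
15.75³ = 3906.984375 falls short of 32307/7 but 15.75⁴ = 15752961/256 reaches it, so n = 4.

4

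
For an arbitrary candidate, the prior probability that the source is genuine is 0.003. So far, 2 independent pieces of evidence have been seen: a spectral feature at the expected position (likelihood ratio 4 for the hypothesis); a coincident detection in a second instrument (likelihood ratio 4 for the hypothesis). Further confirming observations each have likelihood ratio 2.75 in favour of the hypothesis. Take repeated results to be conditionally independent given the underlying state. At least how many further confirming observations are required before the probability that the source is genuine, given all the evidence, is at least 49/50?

7

Prior odds = 0.003/0.997 = 3/997.
Combined Bayes factor of the evidence already in hand = 4 × 4 = 16.
Odds after that evidence = (3/997) × 16 = 48/997.
Target odds = 0.98/0.02 = 49.
Need 2.75ⁿ ≥ 49 ÷ (48/997) = 48853/48.
2.75⁶ = 1771561/4096 falls short of 48853/48 but 2.75⁷ = 19487171/16384 reaches it, so n = 7.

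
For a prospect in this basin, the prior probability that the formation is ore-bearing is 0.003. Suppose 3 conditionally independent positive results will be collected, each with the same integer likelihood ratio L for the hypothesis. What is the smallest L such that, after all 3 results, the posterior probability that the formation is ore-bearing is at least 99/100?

33

Prior odds = 0.003/0.997 = 3/997.
Target odds = 0.99/0.01 = 99.
Need L³ ≥ 99 ÷ (3/997) = 32901.
32³ = 32768 < 32901 ≤ 35937 = 33³, so L = 33.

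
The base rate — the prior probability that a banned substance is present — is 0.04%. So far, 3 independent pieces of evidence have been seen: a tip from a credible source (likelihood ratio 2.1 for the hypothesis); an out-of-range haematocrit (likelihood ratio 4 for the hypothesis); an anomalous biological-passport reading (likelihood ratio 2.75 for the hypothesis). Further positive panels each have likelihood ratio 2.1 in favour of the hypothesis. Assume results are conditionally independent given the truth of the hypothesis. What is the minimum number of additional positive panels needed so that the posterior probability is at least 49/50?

12

Prior odds = 0.0004/0.9996 = 1/2499.
Combined Bayes factor of the evidence already in hand = 2.1 × 4 × 2.75 = 23.1.
Odds after that evidence = (1/2499) × 23.1 = 11/1190.
Target odds = 0.98/0.02 = 49.
Need 2.1ⁿ ≥ 49 ÷ (11/1190) = 58310/11.
2.1¹¹ ≈3502.78 falls short of 58310/11 but 2.1¹² ≈7355.83 reaches it, so n = 12.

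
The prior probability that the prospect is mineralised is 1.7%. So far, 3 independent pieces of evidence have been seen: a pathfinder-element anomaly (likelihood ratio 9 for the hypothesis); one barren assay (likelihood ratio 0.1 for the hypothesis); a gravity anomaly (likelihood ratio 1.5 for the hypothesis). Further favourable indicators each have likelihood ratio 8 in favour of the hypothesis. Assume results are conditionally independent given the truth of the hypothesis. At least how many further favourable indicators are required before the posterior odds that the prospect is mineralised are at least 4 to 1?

Prior odds = 0.017/0.983 = 17/983.
Combined Bayes factor of the evidence already in hand = 9 × 0.1 × 1.5 = 1.35.
Odds after that evidence = (17/983) × 1.35 = 459/19660.
Target odds = 4.
Need 8ⁿ ≥ 4 ÷ (459/19660) = 78640/459.
8² = 64 falls short of 78640/459 but 8³ = 512 reaches it, so n = 3.

3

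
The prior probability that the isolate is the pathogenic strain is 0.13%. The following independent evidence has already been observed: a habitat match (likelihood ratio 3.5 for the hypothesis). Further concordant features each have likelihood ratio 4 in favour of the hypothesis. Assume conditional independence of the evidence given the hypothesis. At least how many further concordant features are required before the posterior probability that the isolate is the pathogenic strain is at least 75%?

5

Prior odds = 0.0013/0.9987 = 13/9987.
Bayes factor of the evidence already in hand = 3.5.
Odds after that evidence = (13/9987) × 3.5 = 91/19974.
Target odds = 0.75/0.25 = 3.
Need 4ⁿ ≥ 3 ÷ (91/19974) = 59922/91.
4⁴ = 256 falls short of 59922/91 but 4⁵ = 1024 reaches it, so n = 5.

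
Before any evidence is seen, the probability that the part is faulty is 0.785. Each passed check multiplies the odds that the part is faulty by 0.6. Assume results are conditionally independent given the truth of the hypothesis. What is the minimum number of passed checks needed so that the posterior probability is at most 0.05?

Prior odds = 0.785/0.215 = 157/43.
Likelihood ratio per passed check = 0.6.
Target posterior odds = 0.05/0.95 = 1/19.
Need (157/43) × 0.6ⁿ ≤ 1/19, i.e. 0.6ⁿ ≤ 43/2983.
0.6⁸ = 6561/390625 is still above 43/2983 but 0.6⁹ = 19683/1953125 is at or below it, so n = 9.

9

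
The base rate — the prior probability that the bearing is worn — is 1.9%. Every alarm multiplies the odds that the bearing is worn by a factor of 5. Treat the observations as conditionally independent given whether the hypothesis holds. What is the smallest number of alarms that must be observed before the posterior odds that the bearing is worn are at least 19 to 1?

Prior odds = 0.019/0.981 = 19/981.
Likelihood ratio per alarm = 5.
Target odds = 19.
Require 5ⁿ ≥ 19 ÷ (19/981) = 981.
5⁴ = 625 falls short of 981 but 5⁵ = 3125 reaches it, so n = 5.

5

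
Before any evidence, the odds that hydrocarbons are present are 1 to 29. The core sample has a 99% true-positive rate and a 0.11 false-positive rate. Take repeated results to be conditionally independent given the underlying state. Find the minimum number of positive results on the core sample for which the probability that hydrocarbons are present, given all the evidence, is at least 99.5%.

4

Prior odds = 1/29.
Likelihood ratio of a positive result = 0.99/0.11 = 9.
Target posterior odds = 0.995/0.005 = 199.
Require 9ⁿ ≥ 199 ÷ (1/29) = 5771.
9³ = 729 falls short of 5771 but 9⁴ = 6561 reaches it, so n = 4.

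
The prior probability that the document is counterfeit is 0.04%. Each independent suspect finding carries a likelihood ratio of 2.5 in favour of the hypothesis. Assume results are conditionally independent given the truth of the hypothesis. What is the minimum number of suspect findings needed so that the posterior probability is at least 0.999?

Prior odds: 0.0004 ÷ 0.9996 = 1/2499.
Likelihood ratio per suspect finding = 2.5.
Target posterior odds = 0.999/0.001 = 999.
Need (1/2499) × 2.5ⁿ ≥ 999, i.e. 2.5ⁿ ≥ 2496501.
2.5¹⁶ ≈2.32831e+06 falls short of 2496501 but 2.5¹⁷ ≈5.82077e+06 reaches it, so n = 17.

17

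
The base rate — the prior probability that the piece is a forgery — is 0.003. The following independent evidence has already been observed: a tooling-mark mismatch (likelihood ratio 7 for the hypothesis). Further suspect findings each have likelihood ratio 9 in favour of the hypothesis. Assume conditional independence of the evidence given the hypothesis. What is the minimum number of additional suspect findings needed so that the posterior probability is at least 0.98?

4

Prior odds = 0.003/0.997 = 3/997.
Bayes factor of the evidence already in hand = 7.
Odds after that evidence = (3/997) × 7 = 21/997.
Target odds = 0.98/0.02 = 49.
Need 9ⁿ ≥ 49 ÷ (21/997) = 6979/3.
9³ = 729 falls short of 6979/3 but 9⁴ = 6561 reaches it, so n = 4.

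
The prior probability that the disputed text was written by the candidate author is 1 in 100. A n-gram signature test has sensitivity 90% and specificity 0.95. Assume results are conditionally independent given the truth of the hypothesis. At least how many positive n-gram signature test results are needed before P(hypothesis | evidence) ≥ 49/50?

3

Prior odds: 0.01 ÷ 0.99 = 1/99.
False-positive rate = 1 − 0.95 = 0.05; likelihood ratio of a positive = 0.9/0.05 = 18.
Target posterior odds = 0.98/0.02 = 49.
Require 18ⁿ ≥ 49 ÷ (1/99) = 4851.
18² = 324 falls short of 4851 but 18³ = 5832 reaches it, so n = 3.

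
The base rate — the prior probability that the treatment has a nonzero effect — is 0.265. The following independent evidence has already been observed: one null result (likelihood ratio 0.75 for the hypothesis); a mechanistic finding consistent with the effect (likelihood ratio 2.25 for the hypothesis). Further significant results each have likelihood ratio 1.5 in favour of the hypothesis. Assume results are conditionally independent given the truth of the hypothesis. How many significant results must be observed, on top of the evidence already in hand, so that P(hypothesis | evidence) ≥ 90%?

7

Prior odds = 0.265/0.735 = 53/147.
Combined Bayes factor of the evidence already in hand = 0.75 × 2.25 = 1.6875.
Odds after that evidence = (53/147) × 1.6875 = 477/784.
Target odds = 0.9/0.1 = 9.
Need 1.5ⁿ ≥ 9 ÷ (477/784) = 784/53.
1.5⁶ = 11.390625 falls short of 784/53 but 1.5⁷ = 17.0859375 reaches it, so n = 7.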